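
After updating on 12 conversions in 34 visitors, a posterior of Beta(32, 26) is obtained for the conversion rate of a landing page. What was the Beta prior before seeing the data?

Beta(20, 4)

Beta is conjugate to the binomial likelihood: posterior = Beta(α+s, β+f).
So α = 32 − 12 = 20 and β = 26 − 22 = 4.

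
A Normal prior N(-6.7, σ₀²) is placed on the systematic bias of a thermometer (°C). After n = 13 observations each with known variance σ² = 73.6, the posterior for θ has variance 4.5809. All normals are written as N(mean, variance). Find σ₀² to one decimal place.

σ₀² = 24.0

For the Normal–Normal model with known σ², precisions add: τ_n = τ₀ + n/σ².
So 1/σ₀² = 1/4.5809 − 13/73.6 = 0.218298 − 0.176630 = 0.041668.
Hence σ₀² = 1/0.041668 ≈ 24.0.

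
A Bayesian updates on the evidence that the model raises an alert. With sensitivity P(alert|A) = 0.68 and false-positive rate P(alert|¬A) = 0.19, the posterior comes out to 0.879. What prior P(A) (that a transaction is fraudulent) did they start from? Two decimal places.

P(A) = 0.67

Bayes' rule in odds form gives O(A|E) = O(A)·[P(E|A)/P(E|¬A)], hence O(A) = O(A|E)/LR.
Posterior odds = 0.879/(1−0.879) = 7.2645. LR = 0.68/0.19 = 3.5789.
Prior odds = 7.2645/3.5789 = 2.0298, so P(A) = 2.0298/(1+2.0298) ≈ 0.67.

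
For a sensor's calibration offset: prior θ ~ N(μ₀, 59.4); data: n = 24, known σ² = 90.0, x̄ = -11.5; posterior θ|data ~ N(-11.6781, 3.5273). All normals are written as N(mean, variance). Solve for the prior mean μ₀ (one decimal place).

μ₀ = -14.5

The posterior mean is a precision-weighted average: μ_n = (τ₀μ₀ + τ_data·x̄)/(τ₀+τ_data), with τ₀=1/σ₀² and τ_data=n/σ².
Here τ₀ = 1/59.4 = 0.016835 and τ_data = 24/90.0 = 0.266667, so τ_n = 0.283502.
Rearranging for μ₀: μ₀ = (μ_n·τ_n − τ_data·x̄)/τ₀ = (-11.6781·0.283502 − 0.266667·-11.5) / 0.016835 = -0.244094/0.016835 ≈ -14.5.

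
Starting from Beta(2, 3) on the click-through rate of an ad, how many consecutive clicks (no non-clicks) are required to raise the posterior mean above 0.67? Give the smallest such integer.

k = 5

After k clicks and 0 non-clicks the posterior is Beta(2+k, 3), with mean (2+k)/(2+3+k).
Set (2+k)/(5+k) > 0.67 and solve: k > (0.67·5 − 2)/(1 − 0.67) = 4.091.
The smallest integer exceeding 4.091 is 5.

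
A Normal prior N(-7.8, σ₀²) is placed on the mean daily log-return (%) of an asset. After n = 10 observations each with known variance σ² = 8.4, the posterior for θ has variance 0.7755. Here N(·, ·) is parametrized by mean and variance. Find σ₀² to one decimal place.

σ₀² = 10.1

For the Normal–Normal model with known σ², precisions add: τ_n = τ₀ + n/σ².
So 1/σ₀² = 1/0.7755 − 10/8.4 = 1.289491 − 1.190476 = 0.099015.
Hence σ₀² = 1/0.099015 ≈ 10.1.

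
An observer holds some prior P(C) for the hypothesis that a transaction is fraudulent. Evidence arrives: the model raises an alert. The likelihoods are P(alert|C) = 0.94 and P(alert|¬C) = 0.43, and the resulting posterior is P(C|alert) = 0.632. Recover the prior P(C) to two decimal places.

P(C) = 0.44

Bayes' rule in odds form gives O(C|E) = O(C)·[P(E|C)/P(E|¬C)], hence O(C) = O(C|E)/LR.
Posterior odds = 0.632/(1−0.632) = 1.7174. LR = 0.94/0.43 = 2.1860.
Prior odds = 1.7174/2.1860 = 0.7856, so P(C) = 0.7856/(1+0.7856) ≈ 0.44.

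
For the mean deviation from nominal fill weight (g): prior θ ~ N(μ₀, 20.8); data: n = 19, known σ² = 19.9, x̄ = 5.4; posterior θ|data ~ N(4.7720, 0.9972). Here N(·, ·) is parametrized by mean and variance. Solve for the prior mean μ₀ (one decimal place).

μ₀ = -7.7

With known observation variance, the Normal–Normal posterior has precision τ_n = τ₀ + n/σ² and mean μ_n = (τ₀μ₀ + (n/σ²)x̄)/τ_n.
Here τ₀ = 1/20.8 = 0.048077 and τ_data = 19/19.9 = 0.954774, so τ_n = 1.002851.
Rearranging for μ₀: μ₀ = (μ_n·τ_n − τ_data·x̄)/τ₀ = (4.7720·1.002851 − 0.954774·5.4) / 0.048077 = -0.370175/0.048077 ≈ -7.7.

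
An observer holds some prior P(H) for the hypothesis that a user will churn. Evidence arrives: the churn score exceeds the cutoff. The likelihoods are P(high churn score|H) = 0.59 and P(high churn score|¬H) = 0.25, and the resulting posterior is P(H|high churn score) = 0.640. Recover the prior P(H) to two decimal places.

Bayes' rule in odds form gives O(H|E) = O(H)·[P(E|H)/P(E|¬H)], hence O(H) = O(H|E)/LR.
Posterior odds = 0.640/(1−0.640) = 1.7778. LR = 0.59/0.25 = 2.3600.
Prior odds = 1.7778/2.3600 = 0.7533, so P(H) = 0.7533/(1+0.7533) ≈ 0.43.

P(H) = 0.43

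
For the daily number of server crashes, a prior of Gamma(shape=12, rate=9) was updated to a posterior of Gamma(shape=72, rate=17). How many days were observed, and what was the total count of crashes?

n = 8 days with total 60 crashes

Gamma–Poisson conjugacy: posterior shape = α + Σxᵢ, posterior rate = β + n.
Matching: Σxᵢ = 72 − 12 = 60 and n = 17 − 9 = 8.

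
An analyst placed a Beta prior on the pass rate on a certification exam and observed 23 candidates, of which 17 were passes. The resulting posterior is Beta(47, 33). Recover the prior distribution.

A Beta(a, b) prior with s successes and f failures in binomial data gives a Beta(a+s, b+f) posterior.
Subtract the data counts: 47−17=30, 33−6=27.

Beta(30, 27)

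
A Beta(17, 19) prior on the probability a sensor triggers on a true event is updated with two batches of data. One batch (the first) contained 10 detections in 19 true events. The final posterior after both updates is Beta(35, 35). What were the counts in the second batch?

8 detections and 7 misses

Because Beta–binomial updating is additive in the counts, the combined data contributed (α_post−α_prior, β_post−β_prior) successes and failures.
Total across both batches: 35−17=18 detections, 35−19=16 misses.
Subtract the first batch: 18−10=8 detections and 16−9=7 misses.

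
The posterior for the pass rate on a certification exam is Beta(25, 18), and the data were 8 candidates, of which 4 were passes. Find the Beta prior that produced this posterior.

Beta(21, 14)

A Beta(a, b) prior with s successes and f failures in binomial data gives a Beta(a+s, b+f) posterior.
So a = 25 − 4 = 21 and b = 18 − 4 = 14.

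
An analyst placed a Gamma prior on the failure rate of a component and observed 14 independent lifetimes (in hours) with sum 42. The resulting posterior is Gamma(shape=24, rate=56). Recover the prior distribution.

Gamma–exponential conjugacy: posterior shape = α + n, posterior rate = β + Σtᵢ.
So α = 24 − 14 = 10 and β = 56 − 42 = 14.

Gamma(shape=10, rate=14)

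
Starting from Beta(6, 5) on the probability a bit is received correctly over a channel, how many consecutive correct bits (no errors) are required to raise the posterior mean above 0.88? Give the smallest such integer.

k = 31

After k correct bits and 0 errors the posterior is Beta(6+k, 5), with mean (6+k)/(6+5+k).
Set (6+k)/(11+k) > 0.88 and solve: k > (0.88·11 − 6)/(1 − 0.88) = 30.667.
The smallest integer exceeding 30.667 is 31, and checking k=31: (37)/(42) = 0.8810 > 0.88.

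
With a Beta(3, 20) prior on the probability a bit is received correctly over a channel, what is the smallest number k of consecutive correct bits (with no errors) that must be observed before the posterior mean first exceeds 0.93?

k = 263

After k correct bits and 0 errors the posterior is Beta(3+k, 20), with mean (3+k)/(3+20+k).
Set (3+k)/(23+k) > 0.93 and solve: k > (0.93·23 − 3)/(1 − 0.93) = 262.714.
The smallest integer exceeding 262.714 is 263.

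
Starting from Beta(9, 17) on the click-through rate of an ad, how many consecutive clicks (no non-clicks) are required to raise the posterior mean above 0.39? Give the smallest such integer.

k = 2

After k clicks and 0 non-clicks the posterior is Beta(9+k, 17), with mean (9+k)/(9+17+k).
Set (9+k)/(26+k) > 0.39 and solve: k > (0.39·26 − 9)/(1 − 0.39) = 1.869.
The smallest integer exceeding 1.869 is 2, and checking k=2: (11)/(28) = 0.3929 > 0.39.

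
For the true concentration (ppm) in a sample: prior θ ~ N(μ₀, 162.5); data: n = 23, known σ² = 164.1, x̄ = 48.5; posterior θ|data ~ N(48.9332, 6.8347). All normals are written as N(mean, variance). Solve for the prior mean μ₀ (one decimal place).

The posterior mean is a precision-weighted average: μ_n = (τ₀μ₀ + τ_data·x̄)/(τ₀+τ_data), with τ₀=1/σ₀² and τ_data=n/σ².
Here τ₀ = 1/162.5 = 0.006154 and τ_data = 23/164.1 = 0.140158, so τ_n = 0.146312.
Rearranging for μ₀: μ₀ = (μ_n·τ_n − τ_data·x̄)/τ₀ = (48.9332·0.146312 − 0.140158·48.5) / 0.006154 = 0.361851/0.006154 ≈ 58.8.

μ₀ = 58.8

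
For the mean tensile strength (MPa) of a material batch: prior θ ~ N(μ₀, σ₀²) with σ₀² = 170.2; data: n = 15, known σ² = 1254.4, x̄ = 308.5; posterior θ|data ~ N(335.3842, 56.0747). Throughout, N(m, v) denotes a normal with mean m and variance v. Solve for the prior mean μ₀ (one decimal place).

With known observation variance, the Normal–Normal posterior has precision τ_n = τ₀ + n/σ² and mean μ_n = (τ₀μ₀ + (n/σ²)x̄)/τ_n.
Here τ₀ = 1/170.2 = 0.005875 and τ_data = 15/1254.4 = 0.011958, so τ_n = 0.017833.
Rearranging for μ₀: μ₀ = (μ_n·τ_n − τ_data·x̄)/τ₀ = (335.3842·0.017833 − 0.011958·308.5) / 0.005875 = 2.291863/0.005875 ≈ 390.1.

μ₀ = 390.1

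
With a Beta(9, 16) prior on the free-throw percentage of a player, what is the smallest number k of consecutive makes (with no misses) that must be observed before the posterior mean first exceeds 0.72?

k = 33

After k makes and 0 misses the posterior is Beta(9+k, 16), with mean (9+k)/(9+16+k).
Set (9+k)/(25+k) > 0.72 and solve: k > (0.72·25 − 9)/(1 − 0.72) = 32.143.
The smallest integer exceeding 32.143 is 33, and checking k=33: (42)/(58) = 0.7241 > 0.72.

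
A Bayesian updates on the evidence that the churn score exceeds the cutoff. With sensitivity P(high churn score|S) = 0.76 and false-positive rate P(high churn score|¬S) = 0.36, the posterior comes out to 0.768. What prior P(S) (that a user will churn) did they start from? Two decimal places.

In odds form, posterior odds = prior odds × likelihood ratio, so prior odds = posterior odds ÷ LR.
Posterior odds = 0.768/(1−0.768) = 3.3103. LR = 0.76/0.36 = 2.1111.
Prior odds = 3.3103/2.1111 = 1.5680, so P(S) = 1.5680/(1+1.5680) ≈ 0.61.

P(S) = 0.61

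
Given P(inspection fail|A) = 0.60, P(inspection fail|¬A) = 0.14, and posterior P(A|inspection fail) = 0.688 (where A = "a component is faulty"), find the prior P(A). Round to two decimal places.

Bayes' rule in odds form gives O(A|E) = O(A)·[P(E|A)/P(E|¬A)], hence O(A) = O(A|E)/LR.
Posterior odds = 0.688/(1−0.688) = 2.2051. LR = 0.60/0.14 = 4.2857.
Prior odds = 2.2051/4.2857 = 0.5145, so P(A) = 0.5145/(1+0.5145) ≈ 0.34.

P(A) = 0.34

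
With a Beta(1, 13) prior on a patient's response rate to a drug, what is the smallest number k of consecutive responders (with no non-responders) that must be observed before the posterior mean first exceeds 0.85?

k = 73

After k responders and 0 non-responders the posterior is Beta(1+k, 13), with mean (1+k)/(1+13+k).
Set (1+k)/(14+k) > 0.85 and solve: k > (0.85·14 − 1)/(1 − 0.85) = 72.667.
The smallest integer exceeding 72.667 is 73.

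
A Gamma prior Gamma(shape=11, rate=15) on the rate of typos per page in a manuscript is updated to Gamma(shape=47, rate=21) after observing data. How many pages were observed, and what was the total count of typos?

n = 6 pages with total 36 typos

A Gamma(α, β) prior (rate parametrization) on a Poisson rate with n observations summing to S gives posterior Gamma(α+S, β+n).
Matching: Σxᵢ = 47 − 11 = 36 and n = 21 − 15 = 6.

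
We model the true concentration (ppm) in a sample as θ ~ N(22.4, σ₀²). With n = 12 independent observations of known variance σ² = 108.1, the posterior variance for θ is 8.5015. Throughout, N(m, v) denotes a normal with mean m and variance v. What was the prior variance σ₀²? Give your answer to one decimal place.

For the Normal–Normal model with known σ², precisions add: τ_n = τ₀ + n/σ².
So 1/σ₀² = 1/8.5015 − 12/108.1 = 0.117626 − 0.111008 = 0.006618.
Hence σ₀² = 1/0.006618 ≈ 151.1.

σ₀² = 151.1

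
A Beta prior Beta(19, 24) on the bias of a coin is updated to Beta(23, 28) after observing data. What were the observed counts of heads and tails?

4 heads and 4 tails

Under Beta–binomial conjugacy the posterior parameters are (α+s, β+f).
Match parameters: s=23−19=4, f=28−24=4.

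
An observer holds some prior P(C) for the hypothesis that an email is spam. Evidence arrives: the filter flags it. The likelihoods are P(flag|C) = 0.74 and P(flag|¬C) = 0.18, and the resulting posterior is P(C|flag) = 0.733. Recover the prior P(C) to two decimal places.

Bayes' rule in odds form gives O(C|E) = O(C)·[P(E|C)/P(E|¬C)], hence O(C) = O(C|E)/LR.
Posterior odds = 0.733/(1−0.733) = 2.7453. LR = 0.74/0.18 = 4.1111.
Prior odds = 2.7453/4.1111 = 0.6678, so P(C) = 0.6678/(1+0.6678) ≈ 0.40.

P(C) = 0.40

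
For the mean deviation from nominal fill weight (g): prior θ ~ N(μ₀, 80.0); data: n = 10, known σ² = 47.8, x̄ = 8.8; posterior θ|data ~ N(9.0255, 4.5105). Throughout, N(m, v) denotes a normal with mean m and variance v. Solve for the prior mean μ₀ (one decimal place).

μ₀ = 12.8

With known observation variance, the Normal–Normal posterior has precision τ_n = τ₀ + n/σ² and mean μ_n = (τ₀μ₀ + (n/σ²)x̄)/τ_n.
Here τ₀ = 1/80.0 = 0.012500 and τ_data = 10/47.8 = 0.209205, so τ_n = 0.221705.
Rearranging for μ₀: μ₀ = (μ_n·τ_n − τ_data·x̄)/τ₀ = (9.0255·0.221705 − 0.209205·8.8) / 0.012500 = 0.159994/0.012500 ≈ 12.8.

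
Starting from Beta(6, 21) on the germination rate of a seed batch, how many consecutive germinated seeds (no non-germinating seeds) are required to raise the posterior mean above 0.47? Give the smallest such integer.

After k germinated seeds and 0 non-germinating seeds the posterior is Beta(6+k, 21), with mean (6+k)/(6+21+k).
Set (6+k)/(27+k) > 0.47 and solve: k > (0.47·27 − 6)/(1 − 0.47) = 12.623.
The smallest integer exceeding 12.623 is 13.

k = 13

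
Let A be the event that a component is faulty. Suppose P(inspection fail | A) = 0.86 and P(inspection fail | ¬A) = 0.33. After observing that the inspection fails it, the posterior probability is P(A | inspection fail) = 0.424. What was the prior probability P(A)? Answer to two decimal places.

In odds form, posterior odds = prior odds × likelihood ratio, so prior odds = posterior odds ÷ LR.
Posterior odds = 0.424/(1−0.424) = 0.7361. LR = 0.86/0.33 = 2.6061.
Prior odds = 0.7361/2.6061 = 0.2825, so P(A) = 0.2825/(1+0.2825) ≈ 0.22.

P(A) = 0.22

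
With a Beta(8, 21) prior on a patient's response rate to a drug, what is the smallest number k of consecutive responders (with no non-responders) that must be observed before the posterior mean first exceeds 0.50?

k = 14

After k responders and 0 non-responders the posterior is Beta(8+k, 21), with mean (8+k)/(8+21+k).
Set (8+k)/(29+k) > 0.50 and solve: k > (0.50·29 − 8)/(1 − 0.50) = 13.000.
The smallest integer exceeding 13.000 is 14.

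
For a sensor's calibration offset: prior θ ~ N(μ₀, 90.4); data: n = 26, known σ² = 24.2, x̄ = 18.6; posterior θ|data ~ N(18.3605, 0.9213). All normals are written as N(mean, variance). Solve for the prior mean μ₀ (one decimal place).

μ₀ = -4.9

With known observation variance, the Normal–Normal posterior has precision τ_n = τ₀ + n/σ² and mean μ_n = (τ₀μ₀ + (n/σ²)x̄)/τ_n.
Here τ₀ = 1/90.4 = 0.011062 and τ_data = 26/24.2 = 1.074380, so τ_n = 1.085442.
Rearranging for μ₀: μ₀ = (μ_n·τ_n − τ_data·x̄)/τ₀ = (18.3605·1.085442 − 1.074380·18.6) / 0.011062 = -0.054210/0.011062 ≈ -4.9.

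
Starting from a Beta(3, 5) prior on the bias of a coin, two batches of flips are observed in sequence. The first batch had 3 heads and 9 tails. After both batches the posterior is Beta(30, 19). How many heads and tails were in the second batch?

24 heads and 5 tails

Sequential conjugate updates are equivalent to a single update on the pooled data, so total successes = posterior α − prior α and total failures = posterior β − prior β.
Total across both batches: 30−3=27 heads, 19−5=14 tails.
Subtract the first batch: 27−3=24 heads and 14−9=5 tails.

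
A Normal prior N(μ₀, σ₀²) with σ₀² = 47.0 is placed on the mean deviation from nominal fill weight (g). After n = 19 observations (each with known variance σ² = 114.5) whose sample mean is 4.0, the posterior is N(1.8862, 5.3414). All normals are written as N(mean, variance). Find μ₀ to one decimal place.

The posterior mean is a precision-weighted average: μ_n = (τ₀μ₀ + τ_data·x̄)/(τ₀+τ_data), with τ₀=1/σ₀² and τ_data=n/σ².
Here τ₀ = 1/47.0 = 0.021277 and τ_data = 19/114.5 = 0.165939, so τ_n = 0.187216.
Rearranging for μ₀: μ₀ = (μ_n·τ_n − τ_data·x̄)/τ₀ = (1.8862·0.187216 − 0.165939·4.0) / 0.021277 = -0.310629/0.021277 ≈ -14.6.

μ₀ = -14.6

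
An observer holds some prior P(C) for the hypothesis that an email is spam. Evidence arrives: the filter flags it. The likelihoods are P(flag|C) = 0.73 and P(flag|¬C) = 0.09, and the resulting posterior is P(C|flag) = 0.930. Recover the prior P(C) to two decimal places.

In odds form, posterior odds = prior odds × likelihood ratio, so prior odds = posterior odds ÷ LR.
Posterior odds = 0.930/(1−0.930) = 13.2857. LR = 0.73/0.09 = 8.1111.
Prior odds = 13.2857/8.1111 = 1.6380, so P(C) = 1.6380/(1+1.6380) ≈ 0.62.

P(C) = 0.62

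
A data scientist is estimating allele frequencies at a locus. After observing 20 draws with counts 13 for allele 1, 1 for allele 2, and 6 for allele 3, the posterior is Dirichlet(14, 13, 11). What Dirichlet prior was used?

For a Dirichlet(α) prior with multinomial counts c, the posterior is Dirichlet(α + c) componentwise.
Subtract each count from the matching posterior parameter: 14−13=1, 13−1=12, 11−6=5.

Dirichlet(1, 12, 5)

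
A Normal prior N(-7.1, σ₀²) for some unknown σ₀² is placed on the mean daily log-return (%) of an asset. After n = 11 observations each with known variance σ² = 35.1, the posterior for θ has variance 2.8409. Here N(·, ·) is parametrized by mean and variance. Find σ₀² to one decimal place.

Posterior precision equals prior precision plus data precision: 1/σ_n² = 1/σ₀² + n/σ².
So 1/σ₀² = 1/2.8409 − 11/35.1 = 0.352001 − 0.313390 = 0.038611.
Hence σ₀² = 1/0.038611 ≈ 25.9.

σ₀² = 25.9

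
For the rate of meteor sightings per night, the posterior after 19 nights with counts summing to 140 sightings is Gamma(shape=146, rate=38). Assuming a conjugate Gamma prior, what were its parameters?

Gamma–Poisson conjugacy: posterior shape = α + Σxᵢ, posterior rate = β + n.
So α = 146 − 140 = 6 and β = 38 − 19 = 19.

Gamma(shape=6, rate=19)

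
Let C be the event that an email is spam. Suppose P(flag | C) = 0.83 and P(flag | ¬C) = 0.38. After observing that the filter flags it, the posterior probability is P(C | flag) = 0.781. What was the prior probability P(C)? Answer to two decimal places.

P(C) = 0.62

In odds form, posterior odds = prior odds × likelihood ratio, so prior odds = posterior odds ÷ LR.
Posterior odds = 0.781/(1−0.781) = 3.5662. LR = 0.83/0.38 = 2.1842.
Prior odds = 3.5662/2.1842 = 1.6327, so P(C) = 1.6327/(1+1.6327) ≈ 0.62.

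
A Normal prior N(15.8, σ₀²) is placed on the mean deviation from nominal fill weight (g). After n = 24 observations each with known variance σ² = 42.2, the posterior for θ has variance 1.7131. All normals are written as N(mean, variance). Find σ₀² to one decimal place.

σ₀² = 66.6

For the Normal–Normal model with known σ², precisions add: τ_n = τ₀ + n/σ².
So 1/σ₀² = 1/1.7131 − 24/42.2 = 0.583737 − 0.568720 = 0.015017.
Hence σ₀² = 1/0.015017 ≈ 66.6.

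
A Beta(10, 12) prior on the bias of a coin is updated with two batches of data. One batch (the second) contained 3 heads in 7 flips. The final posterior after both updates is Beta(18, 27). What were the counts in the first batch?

Sequential conjugate updates are equivalent to a single update on the pooled data, so total successes = posterior α − prior α and total failures = posterior β − prior β.
Total across both batches: 18−10=8 heads, 27−12=15 tails.
Subtract the second batch: 8−3=5 heads and 15−4=11 tails.

5 heads and 11 tails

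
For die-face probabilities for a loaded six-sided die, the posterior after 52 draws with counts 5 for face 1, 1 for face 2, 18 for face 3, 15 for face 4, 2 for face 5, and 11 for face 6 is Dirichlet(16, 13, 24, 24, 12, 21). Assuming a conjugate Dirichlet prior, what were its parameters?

For a Dirichlet(α) prior with multinomial counts c, the posterior is Dirichlet(α + c) componentwise.
Subtract each count from the matching posterior parameter: 16−5=11, 13−1=12, 24−18=6, 24−15=9, 12−2=10, 21−11=10.

Dirichlet(11, 12, 6, 9, 10, 10)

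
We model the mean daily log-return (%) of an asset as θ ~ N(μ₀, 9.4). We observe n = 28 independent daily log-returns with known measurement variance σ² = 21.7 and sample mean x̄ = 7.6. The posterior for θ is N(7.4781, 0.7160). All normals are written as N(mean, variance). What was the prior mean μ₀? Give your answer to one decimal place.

μ₀ = 6.0

The posterior mean is a precision-weighted average: μ_n = (τ₀μ₀ + τ_data·x̄)/(τ₀+τ_data), with τ₀=1/σ₀² and τ_data=n/σ².
Here τ₀ = 1/9.4 = 0.106383 and τ_data = 28/21.7 = 1.290323, so τ_n = 1.396706.
Rearranging for μ₀: μ₀ = (μ_n·τ_n − τ_data·x̄)/τ₀ = (7.4781·1.396706 − 1.290323·7.6) / 0.106383 = 0.638252/0.106383 ≈ 6.0.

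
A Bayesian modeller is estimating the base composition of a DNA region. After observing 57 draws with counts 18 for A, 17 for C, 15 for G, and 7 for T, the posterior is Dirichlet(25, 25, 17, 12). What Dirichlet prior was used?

For a Dirichlet(α) prior with multinomial counts c, the posterior is Dirichlet(α + c) componentwise.
Subtract each count from the matching posterior parameter: 25−18=7, 25−17=8, 17−15=2, 12−7=5.

Dirichlet(7, 8, 2, 5)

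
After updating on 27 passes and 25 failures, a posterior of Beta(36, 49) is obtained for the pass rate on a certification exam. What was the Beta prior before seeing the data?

Beta(9, 24)

A Beta(α, β) prior with s successes and f failures in binomial data gives a Beta(α+s, β+f) posterior.
Subtract the data counts: 36−27=9, 49−25=24.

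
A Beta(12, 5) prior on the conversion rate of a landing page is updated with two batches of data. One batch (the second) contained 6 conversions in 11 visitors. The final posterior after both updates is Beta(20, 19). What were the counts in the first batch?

Sequential conjugate updates are equivalent to a single update on the pooled data, so total successes = posterior α − prior α and total failures = posterior β − prior β.
Total across both batches: 20−12=8 conversions, 19−5=14 bounces.
Subtract the second batch: 8−6=2 conversions and 14−5=9 bounces.

2 conversions and 9 bounces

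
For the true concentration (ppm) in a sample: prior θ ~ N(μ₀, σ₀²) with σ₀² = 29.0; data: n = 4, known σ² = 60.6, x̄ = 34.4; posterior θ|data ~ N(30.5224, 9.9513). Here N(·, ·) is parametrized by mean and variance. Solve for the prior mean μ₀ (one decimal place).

μ₀ = 23.1

With known observation variance, the Normal–Normal posterior has precision τ_n = τ₀ + n/σ² and mean μ_n = (τ₀μ₀ + (n/σ²)x̄)/τ_n.
Here τ₀ = 1/29.0 = 0.034483 and τ_data = 4/60.6 = 0.066007, so τ_n = 0.100490.
Rearranging for μ₀: μ₀ = (μ_n·τ_n − τ_data·x̄)/τ₀ = (30.5224·0.100490 − 0.066007·34.4) / 0.034483 = 0.796555/0.034483 ≈ 23.1.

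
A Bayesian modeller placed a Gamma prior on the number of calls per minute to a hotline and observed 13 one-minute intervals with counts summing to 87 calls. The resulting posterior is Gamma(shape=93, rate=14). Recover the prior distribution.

Gamma–Poisson conjugacy: posterior shape = α + Σxᵢ, posterior rate = β + n.
So α = 93 − 87 = 6 and β = 14 − 13 = 1.

Gamma(shape=6, rate=1)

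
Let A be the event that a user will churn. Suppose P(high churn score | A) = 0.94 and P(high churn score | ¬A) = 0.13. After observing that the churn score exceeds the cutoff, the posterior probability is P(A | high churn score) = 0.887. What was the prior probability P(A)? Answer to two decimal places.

P(A) = 0.52

Bayes' rule in odds form gives O(A|E) = O(A)·[P(E|A)/P(E|¬A)], hence O(A) = O(A|E)/LR.
Posterior odds = 0.887/(1−0.887) = 7.8496. LR = 0.94/0.13 = 7.2308.
Prior odds = 7.8496/7.2308 = 1.0856, so P(A) = 1.0856/(1+1.0856) ≈ 0.52.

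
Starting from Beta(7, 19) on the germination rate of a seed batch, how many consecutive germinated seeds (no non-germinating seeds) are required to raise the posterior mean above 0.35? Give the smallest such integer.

After k germinated seeds and 0 non-germinating seeds the posterior is Beta(7+k, 19), with mean (7+k)/(7+19+k).
Set (7+k)/(26+k) > 0.35 and solve: k > (0.35·26 − 7)/(1 − 0.35) = 3.231.
The smallest integer exceeding 3.231 is 4, and checking k=4: (11)/(30) = 0.3667 > 0.35.

k = 4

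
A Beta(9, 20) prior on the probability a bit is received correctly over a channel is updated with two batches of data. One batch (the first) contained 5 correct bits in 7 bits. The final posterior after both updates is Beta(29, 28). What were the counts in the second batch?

15 correct bits and 6 errors

Sequential conjugate updates are equivalent to a single update on the pooled data, so total successes = posterior α − prior α and total failures = posterior β − prior β.
Total across both batches: 29−9=20 correct bits, 28−20=8 errors.
Subtract the first batch: 20−5=15 correct bits and 8−2=6 errors.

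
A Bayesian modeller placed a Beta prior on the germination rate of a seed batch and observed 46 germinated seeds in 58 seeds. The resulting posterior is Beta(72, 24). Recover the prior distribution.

Beta(26, 12)

Beta is conjugate to the binomial likelihood: posterior = Beta(α+s, β+f).
So α = 72 − 46 = 26 and β = 24 − 12 = 12.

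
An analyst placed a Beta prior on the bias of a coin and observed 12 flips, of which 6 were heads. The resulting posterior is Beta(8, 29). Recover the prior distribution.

Beta is conjugate to the binomial likelihood: posterior = Beta(α+s, β+f).
So α = 8 − 6 = 2 and β = 29 − 6 = 23.

Beta(2, 23)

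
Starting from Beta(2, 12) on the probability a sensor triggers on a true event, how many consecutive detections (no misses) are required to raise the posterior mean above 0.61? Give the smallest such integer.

After k detections and 0 misses the posterior is Beta(2+k, 12), with mean (2+k)/(2+12+k).
Set (2+k)/(14+k) > 0.61 and solve: k > (0.61·14 − 2)/(1 − 0.61) = 16.769.
The smallest integer exceeding 16.769 is 17, and checking k=17: (19)/(31) = 0.6129 > 0.61.

k = 17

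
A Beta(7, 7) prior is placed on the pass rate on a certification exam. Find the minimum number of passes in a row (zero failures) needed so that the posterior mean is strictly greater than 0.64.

k = 6

After k passes and 0 failures the posterior is Beta(7+k, 7), with mean (7+k)/(7+7+k).
Set (7+k)/(14+k) > 0.64 and solve: k > (0.64·14 − 7)/(1 − 0.64) = 5.444.
The smallest integer exceeding 5.444 is 6.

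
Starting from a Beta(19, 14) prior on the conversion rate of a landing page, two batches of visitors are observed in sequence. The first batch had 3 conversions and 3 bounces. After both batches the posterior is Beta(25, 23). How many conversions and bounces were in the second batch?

3 conversions and 6 bounces

Sequential conjugate updates are equivalent to a single update on the pooled data, so total successes = posterior α − prior α and total failures = posterior β − prior β.
Total across both batches: 25−19=6 conversions, 23−14=9 bounces.
Subtract the first batch: 6−3=3 conversions and 9−3=6 bounces.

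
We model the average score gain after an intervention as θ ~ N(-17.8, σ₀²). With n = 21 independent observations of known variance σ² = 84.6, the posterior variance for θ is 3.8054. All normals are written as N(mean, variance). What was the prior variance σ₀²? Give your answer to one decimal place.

σ₀² = 68.7

Posterior precision equals prior precision plus data precision: 1/σ_n² = 1/σ₀² + n/σ².
So 1/σ₀² = 1/3.8054 − 21/84.6 = 0.262784 − 0.248227 = 0.014557.
Hence σ₀² = 1/0.014557 ≈ 68.7.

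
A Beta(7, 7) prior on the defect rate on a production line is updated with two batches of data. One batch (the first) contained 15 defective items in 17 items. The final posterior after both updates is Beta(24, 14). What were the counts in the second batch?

Because Beta–binomial updating is additive in the counts, the combined data contributed (α_post−α_prior, β_post−β_prior) successes and failures.
Total across both batches: 24−7=17 defective items, 14−7=7 good items.
Subtract the first batch: 17−15=2 defective items and 7−2=5 good items.

2 defective items and 5 good items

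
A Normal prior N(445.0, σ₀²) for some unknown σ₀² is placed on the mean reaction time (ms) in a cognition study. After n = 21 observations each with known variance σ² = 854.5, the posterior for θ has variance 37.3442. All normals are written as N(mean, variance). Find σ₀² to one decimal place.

For the Normal–Normal model with known σ², precisions add: τ_n = τ₀ + n/σ².
So 1/σ₀² = 1/37.3442 − 21/854.5 = 0.026778 − 0.024576 = 0.002202.
Hence σ₀² = 1/0.002202 ≈ 454.1.

σ₀² = 454.1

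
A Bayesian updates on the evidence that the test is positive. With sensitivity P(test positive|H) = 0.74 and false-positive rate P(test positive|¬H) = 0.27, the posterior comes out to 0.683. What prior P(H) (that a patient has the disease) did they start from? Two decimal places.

In odds form, posterior odds = prior odds × likelihood ratio, so prior odds = posterior odds ÷ LR.
Posterior odds = 0.683/(1−0.683) = 2.1546. LR = 0.74/0.27 = 2.7407.
Prior odds = 2.1546/2.7407 = 0.7861, so P(H) = 0.7861/(1+0.7861) ≈ 0.44.

P(H) = 0.44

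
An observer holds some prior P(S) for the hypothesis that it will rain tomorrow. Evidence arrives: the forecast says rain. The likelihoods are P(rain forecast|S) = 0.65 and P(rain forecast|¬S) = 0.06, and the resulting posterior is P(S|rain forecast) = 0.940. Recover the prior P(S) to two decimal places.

Bayes' rule in odds form gives O(S|E) = O(S)·[P(E|S)/P(E|¬S)], hence O(S) = O(S|E)/LR.
Posterior odds = 0.940/(1−0.940) = 15.6667. LR = 0.65/0.06 = 10.8333.
Prior odds = 15.6667/10.8333 = 1.4462, so P(S) = 1.4462/(1+1.4462) ≈ 0.59.

P(S) = 0.59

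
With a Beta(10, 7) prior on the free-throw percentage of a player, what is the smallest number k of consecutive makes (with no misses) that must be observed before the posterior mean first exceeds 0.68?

k = 5

After k makes and 0 misses the posterior is Beta(10+k, 7), with mean (10+k)/(10+7+k).
Set (10+k)/(17+k) > 0.68 and solve: k > (0.68·17 − 10)/(1 − 0.68) = 4.875.
The smallest integer exceeding 4.875 is 5, and checking k=5: (15)/(22) = 0.6818 > 0.68.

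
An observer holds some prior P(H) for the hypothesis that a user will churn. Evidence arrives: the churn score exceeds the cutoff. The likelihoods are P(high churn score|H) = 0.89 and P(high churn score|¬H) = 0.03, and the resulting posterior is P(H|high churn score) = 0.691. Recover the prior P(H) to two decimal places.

Bayes' rule in odds form gives O(H|E) = O(H)·[P(E|H)/P(E|¬H)], hence O(H) = O(H|E)/LR.
Posterior odds = 0.691/(1−0.691) = 2.2362. LR = 0.89/0.03 = 29.6667.
Prior odds = 2.2362/29.6667 = 0.0754, so P(H) = 0.0754/(1+0.0754) ≈ 0.07.

P(H) = 0.07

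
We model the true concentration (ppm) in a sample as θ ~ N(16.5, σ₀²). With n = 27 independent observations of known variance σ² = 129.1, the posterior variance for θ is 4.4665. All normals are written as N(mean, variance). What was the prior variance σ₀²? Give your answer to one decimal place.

σ₀² = 67.8

For the Normal–Normal model with known σ², precisions add: τ_n = τ₀ + n/σ².
So 1/σ₀² = 1/4.4665 − 27/129.1 = 0.223889 − 0.209140 = 0.014749.
Hence σ₀² = 1/0.014749 ≈ 67.8.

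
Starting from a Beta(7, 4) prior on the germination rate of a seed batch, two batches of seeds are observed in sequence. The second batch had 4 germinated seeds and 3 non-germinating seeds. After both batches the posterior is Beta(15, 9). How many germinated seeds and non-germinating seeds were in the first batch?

4 germinated seeds and 2 non-germinating seeds

Sequential conjugate updates are equivalent to a single update on the pooled data, so total successes = posterior α − prior α and total failures = posterior β − prior β.
Total across both batches: 15−7=8 germinated seeds, 9−4=5 non-germinating seeds.
Subtract the second batch: 8−4=4 germinated seeds and 5−3=2 non-germinating seeds.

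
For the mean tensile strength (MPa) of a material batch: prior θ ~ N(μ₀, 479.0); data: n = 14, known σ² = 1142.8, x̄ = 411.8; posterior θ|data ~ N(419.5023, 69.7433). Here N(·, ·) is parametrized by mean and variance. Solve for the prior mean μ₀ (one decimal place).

With known observation variance, the Normal–Normal posterior has precision τ_n = τ₀ + n/σ² and mean μ_n = (τ₀μ₀ + (n/σ²)x̄)/τ_n.
Here τ₀ = 1/479.0 = 0.002088 and τ_data = 14/1142.8 = 0.012251, so τ_n = 0.014339.
Rearranging for μ₀: μ₀ = (μ_n·τ_n − τ_data·x̄)/τ₀ = (419.5023·0.014339 − 0.012251·411.8) / 0.002088 = 0.970282/0.002088 ≈ 464.7.

μ₀ = 464.7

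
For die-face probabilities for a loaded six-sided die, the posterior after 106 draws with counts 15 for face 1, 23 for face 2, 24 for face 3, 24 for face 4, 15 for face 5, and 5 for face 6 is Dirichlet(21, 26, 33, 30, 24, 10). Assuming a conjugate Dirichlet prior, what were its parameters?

Dirichlet(6, 3, 9, 6, 9, 5)

For a Dirichlet(α) prior with multinomial counts c, the posterior is Dirichlet(α + c) componentwise.
Subtract each count from the matching posterior parameter: 21−15=6, 26−23=3, 33−24=9, 30−24=6, 24−15=9, 10−5=5.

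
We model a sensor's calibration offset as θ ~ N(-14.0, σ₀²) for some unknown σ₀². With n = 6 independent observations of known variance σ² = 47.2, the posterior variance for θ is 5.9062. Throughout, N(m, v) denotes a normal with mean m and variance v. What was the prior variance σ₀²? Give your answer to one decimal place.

For the Normal–Normal model with known σ², precisions add: τ_n = τ₀ + n/σ².
So 1/σ₀² = 1/5.9062 − 6/47.2 = 0.169314 − 0.127119 = 0.042195.
Hence σ₀² = 1/0.042195 ≈ 23.7.

σ₀² = 23.7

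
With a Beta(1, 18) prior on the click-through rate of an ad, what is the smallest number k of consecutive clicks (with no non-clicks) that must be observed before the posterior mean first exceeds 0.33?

k = 8

After k clicks and 0 non-clicks the posterior is Beta(1+k, 18), with mean (1+k)/(1+18+k).
Set (1+k)/(19+k) > 0.33 and solve: k > (0.33·19 − 1)/(1 − 0.33) = 7.866.
The smallest integer exceeding 7.866 is 8, and checking k=8: (9)/(27) = 0.3333 > 0.33.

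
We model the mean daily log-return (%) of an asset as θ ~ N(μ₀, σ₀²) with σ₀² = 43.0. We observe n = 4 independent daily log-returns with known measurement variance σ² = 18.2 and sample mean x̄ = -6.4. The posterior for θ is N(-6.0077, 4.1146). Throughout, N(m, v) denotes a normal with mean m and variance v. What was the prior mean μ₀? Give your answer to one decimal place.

The posterior mean is a precision-weighted average: μ_n = (τ₀μ₀ + τ_data·x̄)/(τ₀+τ_data), with τ₀=1/σ₀² and τ_data=n/σ².
Here τ₀ = 1/43.0 = 0.023256 and τ_data = 4/18.2 = 0.219780, so τ_n = 0.243036.
Rearranging for μ₀: μ₀ = (μ_n·τ_n − τ_data·x̄)/τ₀ = (-6.0077·0.243036 − 0.219780·-6.4) / 0.023256 = -0.053495/0.023256 ≈ -2.3.

μ₀ = -2.3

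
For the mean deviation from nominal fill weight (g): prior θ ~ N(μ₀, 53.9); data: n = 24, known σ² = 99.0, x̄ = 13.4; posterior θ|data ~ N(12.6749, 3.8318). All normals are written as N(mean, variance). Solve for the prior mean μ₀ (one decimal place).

μ₀ = 3.2

With known observation variance, the Normal–Normal posterior has precision τ_n = τ₀ + n/σ² and mean μ_n = (τ₀μ₀ + (n/σ²)x̄)/τ_n.
Here τ₀ = 1/53.9 = 0.018553 and τ_data = 24/99.0 = 0.242424, so τ_n = 0.260977.
Rearranging for μ₀: μ₀ = (μ_n·τ_n − τ_data·x̄)/τ₀ = (12.6749·0.260977 − 0.242424·13.4) / 0.018553 = 0.059376/0.018553 ≈ 3.2.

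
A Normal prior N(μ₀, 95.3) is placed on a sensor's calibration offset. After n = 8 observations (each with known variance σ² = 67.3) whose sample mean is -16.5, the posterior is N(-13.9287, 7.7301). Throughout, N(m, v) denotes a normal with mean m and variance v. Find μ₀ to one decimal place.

μ₀ = 15.2

With known observation variance, the Normal–Normal posterior has precision τ_n = τ₀ + n/σ² and mean μ_n = (τ₀μ₀ + (n/σ²)x̄)/τ_n.
Here τ₀ = 1/95.3 = 0.010493 and τ_data = 8/67.3 = 0.118871, so τ_n = 0.129364.
Rearranging for μ₀: μ₀ = (μ_n·τ_n − τ_data·x̄)/τ₀ = (-13.9287·0.129364 − 0.118871·-16.5) / 0.010493 = 0.159499/0.010493 ≈ 15.2.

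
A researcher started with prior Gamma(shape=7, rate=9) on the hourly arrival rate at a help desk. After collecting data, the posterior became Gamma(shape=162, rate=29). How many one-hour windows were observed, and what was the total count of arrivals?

n = 20 one-hour windows with total 155 arrivals

A Gamma(α, β) prior (rate parametrization) on a Poisson rate with n observations summing to S gives posterior Gamma(α+S, β+n).
Matching: Σxᵢ = 162 − 7 = 155 and n = 29 − 9 = 20.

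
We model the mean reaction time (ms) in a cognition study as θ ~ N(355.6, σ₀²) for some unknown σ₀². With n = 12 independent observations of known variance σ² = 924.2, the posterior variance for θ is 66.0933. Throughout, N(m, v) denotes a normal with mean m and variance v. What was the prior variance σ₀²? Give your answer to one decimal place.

σ₀² = 466.0

Posterior precision equals prior precision plus data precision: 1/σ_n² = 1/σ₀² + n/σ².
So 1/σ₀² = 1/66.0933 − 12/924.2 = 0.015130 − 0.012984 = 0.002146.
Hence σ₀² = 1/0.002146 ≈ 466.0.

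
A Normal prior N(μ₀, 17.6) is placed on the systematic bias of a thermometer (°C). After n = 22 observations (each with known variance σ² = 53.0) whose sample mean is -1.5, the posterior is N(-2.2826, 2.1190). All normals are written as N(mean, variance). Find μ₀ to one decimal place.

μ₀ = -8.0

With known observation variance, the Normal–Normal posterior has precision τ_n = τ₀ + n/σ² and mean μ_n = (τ₀μ₀ + (n/σ²)x̄)/τ_n.
Here τ₀ = 1/17.6 = 0.056818 and τ_data = 22/53.0 = 0.415094, so τ_n = 0.471912.
Rearranging for μ₀: μ₀ = (μ_n·τ_n − τ_data·x̄)/τ₀ = (-2.2826·0.471912 − 0.415094·-1.5) / 0.056818 = -0.454545/0.056818 ≈ -8.0.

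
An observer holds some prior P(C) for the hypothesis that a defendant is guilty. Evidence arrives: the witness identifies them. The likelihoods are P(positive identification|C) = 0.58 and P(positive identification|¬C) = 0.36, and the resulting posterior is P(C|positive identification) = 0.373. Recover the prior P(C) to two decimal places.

Bayes' rule in odds form gives O(C|E) = O(C)·[P(E|C)/P(E|¬C)], hence O(C) = O(C|E)/LR.
Posterior odds = 0.373/(1−0.373) = 0.5949. LR = 0.58/0.36 = 1.6111.
Prior odds = 0.5949/1.6111 = 0.3693, so P(C) = 0.3693/(1+0.3693) ≈ 0.27.

P(C) = 0.27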